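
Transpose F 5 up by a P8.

For an octave the letter name doesn't change: still F, an octave up.
Moving 12 semitones up from F5 (the size of a perfect octave) reaches F6.

F 6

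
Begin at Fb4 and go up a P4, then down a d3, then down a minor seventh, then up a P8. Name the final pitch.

Fb4 up a perfect fourth → Bbb4 (5 semitones).
A diminished third down from Bbb4 is G4.
Down a minor seventh from G4: A3 (10 semitones down).
A3 up a perfect octave → A4 (12 semitones).

A4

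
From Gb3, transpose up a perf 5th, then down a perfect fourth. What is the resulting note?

Gb3 up a perfect fifth → Db4 (7 semitones).
Db4 down a perfect fourth → Ab3 (5 semitones).

Ab3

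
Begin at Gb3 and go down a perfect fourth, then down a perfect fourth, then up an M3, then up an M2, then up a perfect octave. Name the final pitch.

Gb3 down a perfect fourth → Db3 (5 semitones).
A perfect fourth down from Db3 is Ab2.
Ab2 up a major third → C3 (4 semitones).
C3 up a major second → D3 (2 semitones).
D3 up a perfect octave → D4 (12 semitones).

D4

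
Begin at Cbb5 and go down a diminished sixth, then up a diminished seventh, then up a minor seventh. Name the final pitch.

Cbb6

Down a diminished sixth from Cbb5: Eb4 (7 semitones down).
A diminished seventh up from Eb4 is Dbb5.
Dbb5 up a minor seventh → Cbb6 (10 semitones).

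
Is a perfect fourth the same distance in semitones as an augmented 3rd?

Yes

Both span 5 semitones: a perfect fourth and an augmented third are the same chromatic distance.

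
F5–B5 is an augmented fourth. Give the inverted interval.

diminished 5th

Interval numbers invert to sum to nine: 4 + 5 = 9, so a fourth inverts to a fifth.
The quality also flips — augmented becomes diminished — giving a diminished fifth.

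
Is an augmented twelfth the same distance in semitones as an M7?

20 semitones (augmented twelfth) vs 11 semitones (major seventh): not equal.

No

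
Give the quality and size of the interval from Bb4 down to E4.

d5

Descending from Bb4 to E4 is the same interval as ascending E4 to Bb4.
E to B spans five letter names (E-F-G-A-B) — that makes it a fifth of some quality.
A perfect fifth would be 7 semitones; E4 to Bb4 is 6, one semitone narrower, so the interval is diminished.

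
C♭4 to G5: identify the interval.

C to G spans five letter names (C-D-E-F-G), plus an octave — that makes it a twelfth of some quality.
A perfect twelfth would be 19 semitones; Cb4 to G5 is 20, one semitone wider, so the interval is augmented.
(Equivalently, a compound augmented fifth: an augmented fifth plus an octave.)

augmented twelfth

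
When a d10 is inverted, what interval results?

augmented sixth

First reduce the compound diminished tenth to its simple form, a diminished third.
Interval numbers invert to sum to nine: 3 + 6 = 9, so a third inverts to a sixth.
Quality inverts too: diminished becomes augmented. That makes the inversion an augmented sixth.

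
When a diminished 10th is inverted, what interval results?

First reduce the compound diminished tenth to its simple form, a diminished third.
The rule of nine gives the new number: 9 − 3 = 6, so a third becomes a sixth.
The quality also flips — diminished becomes augmented — giving an augmented sixth.

A6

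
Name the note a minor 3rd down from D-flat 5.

Three letter names down from D: B.
Moving 3 semitones down from Db5 (the size of a minor third) reaches Bb4.

B-flat 4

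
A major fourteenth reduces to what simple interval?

major seventh

Take out an octave (7 from the number): 14 − 7 = 7.
Quality carries through unchanged, so the simple form is a major seventh.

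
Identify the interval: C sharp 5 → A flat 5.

C to A spans six letter names (C-D-E-F-G-A), so the interval is some kind of sixth.
The major sixth is 9 semitones; here we have 7, two semitones narrower: diminished.

diminished 6th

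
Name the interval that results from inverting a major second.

Inverted interval numbers add to nine, so a second pairs with a seventh (2 + 7 = 9).
And major becomes minor under inversion, so we get a minor seventh.

minor 7th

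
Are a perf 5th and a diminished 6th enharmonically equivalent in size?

A perfect fifth = 7 semitones = a diminished sixth; enharmonically equal.

Yes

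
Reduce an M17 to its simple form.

M3

Subtracting seven from the interval number removes an octave: 17 − 14 = 3.
That makes a major seventeenth a compound major third — 2 octaves plus a major third.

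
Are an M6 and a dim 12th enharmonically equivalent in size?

No

A major sixth spans 9 semitones; a diminished twelfth spans 18 semitones. They differ by 9.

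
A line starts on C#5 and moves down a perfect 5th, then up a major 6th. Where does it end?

Down a perfect fifth from C#5: F#4 (7 semitones down).
Up a major sixth from F#4: D#5 (9 semitones up).

D#5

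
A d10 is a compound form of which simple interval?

Each octave removed subtracts seven from the number: 10 − 7 = 3.
That makes a diminished tenth a compound diminished third — an octave plus a diminished third.

d3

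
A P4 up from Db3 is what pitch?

The fourth takes the letter from D up to G.
A perfect fourth is 5 semitones; 5 semitones up from Db3 gives Gb3.

Gb3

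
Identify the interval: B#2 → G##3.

B to G spans six letter names (B-C-D-E-F-G) — that makes it a sixth of some quality.
Counting semitones, B#2→G##3 is 9, which is the major sixth.

M6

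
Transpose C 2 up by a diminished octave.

The letter stays C (same as the start), shifted an octave up.
A diminished octave is 11 semitones; 11 semitones up from C2 gives Cb3.

C-flat 3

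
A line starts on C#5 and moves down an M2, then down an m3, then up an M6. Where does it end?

E#5

A major second down from C#5 is B4.
A minor third down from B4 is G#4.
Up a major sixth from G#4: E#5 (9 semitones up).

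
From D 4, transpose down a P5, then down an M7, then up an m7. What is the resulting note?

G flat 3

Down a perfect fifth from D4: G3 (7 semitones down).
G3 down a major seventh → Ab2 (11 semitones).
Up a minor seventh from Ab2: Gb3 (10 semitones up).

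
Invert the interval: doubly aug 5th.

doubly diminished fourth

Interval numbers invert to sum to nine: 5 + 4 = 9, so a fifth inverts to a fourth.
Quality inverts too: doubly augmented becomes doubly diminished. That makes the inversion a doubly diminished fourth.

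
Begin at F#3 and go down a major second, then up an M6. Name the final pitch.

C#4

F#3 down a major second → E3 (2 semitones).
Up a major sixth from E3: C#4 (9 semitones up).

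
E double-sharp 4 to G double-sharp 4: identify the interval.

minor 3rd

E to G spans three letter names (E-F-G): a third.
A major third would be 4 semitones, but E##4 to G##4 is 3 — one semitone narrower, making it a minor third.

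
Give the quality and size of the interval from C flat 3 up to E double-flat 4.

C to E spans three letter names (C-D-E), plus an octave — that makes it a tenth of some quality.
Cb3 to Ebb4 is 15 semitones, a half step short of the major tenth (16), so this is minor.
(Equivalently, a compound minor third: a minor third plus an octave.)

m10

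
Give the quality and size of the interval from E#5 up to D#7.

E to D spans seven letter names (E-F-G-A-B-C-D), plus an octave: a fourteenth.
At 22 semitones, E#5→D#7 falls one short of a major fourteenth: minor.
(Equivalently, a compound minor seventh: a minor seventh plus an octave.)

minor 14th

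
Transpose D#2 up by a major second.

E#2

The second takes the letter from D up to E.
A major second is 2 semitones; 2 semitones up from D#2 gives E#2.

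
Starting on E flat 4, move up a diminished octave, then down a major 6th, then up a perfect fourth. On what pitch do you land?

A diminished octave up from Eb4 is Ebb5.
Down a major sixth from Ebb5: Gbb4 (9 semitones down).
Up a perfect fourth from Gbb4: Cbb5 (5 semitones up).

C double-flat 5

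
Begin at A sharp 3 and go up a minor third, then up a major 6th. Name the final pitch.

A sharp 4

Up a minor third from A#3: C#4 (3 semitones up).
Up a major sixth from C#4: A#4 (9 semitones up).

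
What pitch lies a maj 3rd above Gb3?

Counting three letter names up from G lands on B.
A major third spans 4 semitones, so from Gb3 the target pitch is Bb3.

Bb3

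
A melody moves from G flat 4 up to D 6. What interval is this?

augmented twelfth

G to D spans five letter names (G-A-B-C-D), plus an octave — that makes it a twelfth of some quality.
Gb4 to D6 spans 20 semitones — one semitone wider than the perfect twelfth (19) — giving an augmented twelfth.
(Equivalently, a compound augmented fifth: an augmented fifth plus an octave.)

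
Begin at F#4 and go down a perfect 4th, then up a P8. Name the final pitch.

F#4 down a perfect fourth → C#4 (5 semitones).
Up a perfect octave from C#4: C#5 (12 semitones up).

C#5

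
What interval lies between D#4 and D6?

d15

D to D is the same letter name, plus 2 octaves: a fifteenth.
D#4 to D6 spans 23 semitones — one semitone narrower than the perfect fifteenth (24) — giving a diminished fifteenth.
(Equivalently, a compound diminished octave: a diminished octave plus an octave.)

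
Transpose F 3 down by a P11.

C 2

The eleventh's letter: F down four letter names plus an octave → C.
A perfect eleventh spans 17 semitones, so from F3 the target pitch is C2.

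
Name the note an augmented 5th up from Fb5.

Counting five letter names up from F lands on C.
An augmented fifth is 8 semitones; 8 semitones up from Fb5 gives C6.

C6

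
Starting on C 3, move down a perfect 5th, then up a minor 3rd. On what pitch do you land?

A flat 2

C3 down a perfect fifth → F2 (7 semitones).
F2 up a minor third → Ab2 (3 semitones).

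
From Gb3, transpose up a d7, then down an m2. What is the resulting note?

Up a diminished seventh from Gb3: Fbb4 (9 semitones up).
Fbb4 down a minor second → Ebb4 (1 semitone).

Ebb4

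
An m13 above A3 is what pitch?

F5

Six letters up from A (plus an octave) reaches F.
A minor thirteenth spans 20 semitones, so from A3 the target pitch is F5.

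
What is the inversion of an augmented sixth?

d3

Inverted interval numbers add to nine, so a sixth pairs with a third (6 + 3 = 9).
And augmented becomes diminished under inversion, so we get a diminished third.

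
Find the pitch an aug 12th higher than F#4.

Five letters up from F (plus an octave) reaches C.
Moving 20 semitones up from F#4 (the size of an augmented twelfth) reaches C##6.

C##6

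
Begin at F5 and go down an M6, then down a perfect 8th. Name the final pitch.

Ab3

A major sixth down from F5 is Ab4.
A perfect octave down from Ab4 is Ab3.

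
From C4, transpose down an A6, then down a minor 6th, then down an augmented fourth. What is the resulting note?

Down an augmented sixth from C4: Ebb3 (10 semitones down).
A minor sixth down from Ebb3 is Gb2.
Gb2 down an augmented fourth → Dbb2 (6 semitones).

Dbb2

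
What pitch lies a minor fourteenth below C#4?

D#2

The fourteenth's letter: C down seven letter names plus an octave → D.
Moving 22 semitones down from C#4 (the size of a minor fourteenth) reaches D#2.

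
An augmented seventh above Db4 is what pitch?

C#5

Seven letter names up from D: C.
Moving 12 semitones up from Db4 (the size of an augmented seventh) reaches C#5.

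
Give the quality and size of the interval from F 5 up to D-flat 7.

F to D spans six letter names (F-G-A-B-C-D), plus an octave, so the interval is some kind of thirteenth.
At 20 semitones, F5→Db7 falls one short of a major thirteenth: minor.
(Equivalently, a compound minor sixth: a minor sixth plus an octave.)

minor 13th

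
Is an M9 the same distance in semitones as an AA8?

Both span 14 semitones: a major ninth and a doubly augmented octave are the same chromatic distance.

Yes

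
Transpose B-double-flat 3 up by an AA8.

An octave keeps the letter name B, an octave up from B.
A doubly augmented octave is 14 semitones; 14 semitones up from Bbb3 gives B4.

B 4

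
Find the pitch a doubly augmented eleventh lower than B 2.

F-flat 1

The eleventh's letter: B down four letter names plus an octave → F.
A doubly augmented eleventh is 19 semitones; 19 semitones down from B2 gives Fb1.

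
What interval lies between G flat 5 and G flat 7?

perfect fifteenth

G to G is the same letter name, plus 2 octaves: a fifteenth.
Gb5 to Gb7 is 24 semitones, matching the perfect fifteenth exactly, so the quality is perfect.
(Equivalently, a compound perfect octave: a perfect octave plus an octave.)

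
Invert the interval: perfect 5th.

The rule of nine gives the new number: 9 − 5 = 4, so a fifth becomes a fourth.
The quality also flips — perfect stays perfect — giving a perfect fourth.

perfect fourth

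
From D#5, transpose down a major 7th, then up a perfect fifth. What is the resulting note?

A major seventh down from D#5 is E4.
Up a perfect fifth from E4: B4 (7 semitones up).

B4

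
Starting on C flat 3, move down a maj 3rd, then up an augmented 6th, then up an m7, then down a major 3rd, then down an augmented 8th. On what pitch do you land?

Down a major third from Cb3: Abb2 (4 semitones down).
Abb2 up an augmented sixth → F3 (10 semitones).
F3 up a minor seventh → Eb4 (10 semitones).
A major third down from Eb4 is Cb4.
Down an augmented octave from Cb4: Cbb3 (13 semitones down).

C double-flat 3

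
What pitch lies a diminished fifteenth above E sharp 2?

The letter stays E (same as the start), shifted two octaves up.
A diminished fifteenth spans 23 semitones, so from E#2 the target pitch is E4.

E 4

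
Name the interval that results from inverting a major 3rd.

minor sixth

Interval numbers invert to sum to nine: 3 + 6 = 9, so a third inverts to a sixth.
Quality inverts too: major becomes minor. That makes the inversion a minor sixth.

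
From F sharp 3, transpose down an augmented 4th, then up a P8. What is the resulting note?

Down an augmented fourth from F#3: C3 (6 semitones down).
A perfect octave up from C3 is C4.

C 4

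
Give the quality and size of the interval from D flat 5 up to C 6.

M7

D to C spans seven letter names (D-E-F-G-A-B-C) — that makes it a seventh of some quality.
Db5 to C6 is 11 semitones, matching the major seventh exactly, so the quality is major.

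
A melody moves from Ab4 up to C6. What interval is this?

major tenth

A to C spans three letter names (A-B-C), plus an octave — that makes it a tenth of some quality.
Counting semitones, Ab4→C6 is 16, which is the major tenth.
(Equivalently, a compound major third: a major third plus an octave.)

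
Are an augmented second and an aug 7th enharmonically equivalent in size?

An augmented second is 3 semitones but an augmented seventh is 12 semitones — different sizes.

No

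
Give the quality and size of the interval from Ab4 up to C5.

major third

A to C spans three letter names (A-B-C) — that makes it a third of some quality.
Ab4 to C5 is 4 semitones, matching the major third exactly, so the quality is major.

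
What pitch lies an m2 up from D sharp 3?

Counting two letter names up from D lands on E.
A minor second is 1 semitone; 1 semitone up from D#3 gives E3.

E 3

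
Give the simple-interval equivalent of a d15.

Subtracting seven from the interval number removes an octave: 15 − 7 = 8.
Quality carries through unchanged, so the simple form is a diminished octave.

d8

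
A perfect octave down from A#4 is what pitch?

For an octave the letter name doesn't change: still A, an octave down.
A perfect octave spans 12 semitones, so from A#4 the target pitch is A#3.

A#3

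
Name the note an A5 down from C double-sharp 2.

Five letter names down from C: F.
An augmented fifth spans 8 semitones, so from C##2 the target pitch is F#1.

F sharp 1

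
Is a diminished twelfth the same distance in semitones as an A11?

A diminished twelfth spans 18 semitones, and an augmented eleventh also spans 18 semitones — they're enharmonic.

Yes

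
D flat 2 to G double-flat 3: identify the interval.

D to G spans four letter names (D-E-F-G), plus an octave: an eleventh.
A perfect eleventh would be 17 semitones; Db2 to Gbb3 is 16, one semitone narrower, so the interval is diminished.
(Equivalently, a compound diminished fourth: a diminished fourth plus an octave.)

diminished 11th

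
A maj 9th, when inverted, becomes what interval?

First reduce the compound major ninth to its simple form, a major second.
The rule of nine gives the new number: 9 − 2 = 7, so a second becomes a seventh.
Quality inverts too: major becomes minor. That makes the inversion a minor seventh.

minor seventh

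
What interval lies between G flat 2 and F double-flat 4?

d14

G to F spans seven letter names (G-A-B-C-D-E-F), plus an octave: a fourteenth.
The major fourteenth is 23 semitones; here we have 21, two semitones narrower: diminished.
(Equivalently, a compound diminished seventh: a diminished seventh plus an octave.)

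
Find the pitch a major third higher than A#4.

Counting three letter names up from A lands on C.
A major third spans 4 semitones, so from A#4 the target pitch is C##5.

C##5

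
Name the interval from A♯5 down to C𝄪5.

minor sixth

Descending from A#5 to C##5 is the same interval as ascending C##5 to A#5.
C to A spans six letter names (C-D-E-F-G-A) — that makes it a sixth of some quality.
A major sixth would be 9 semitones, but C##5 to A#5 is 8 — one semitone narrower, making it a minor sixth.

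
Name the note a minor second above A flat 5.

The second takes the letter from A up to B.
A minor second spans 1 semitone, so from Ab5 the target pitch is Bbb5.

B double-flat 5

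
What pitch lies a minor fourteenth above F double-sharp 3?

E sharp 5

Seven letters up from F (plus an octave) reaches E.
A minor fourteenth is 22 semitones; 22 semitones up from F##3 gives E#5.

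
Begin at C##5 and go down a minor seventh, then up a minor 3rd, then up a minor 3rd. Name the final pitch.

A#4

C##5 down a minor seventh → D##4 (10 semitones).
Up a minor third from D##4: F##4 (3 semitones up).
Up a minor third from F##4: A#4 (3 semitones up).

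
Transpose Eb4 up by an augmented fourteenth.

D#6

Seven letters up from E (plus an octave) reaches D.
An augmented fourteenth spans 24 semitones, so from Eb4 the target pitch is D#6.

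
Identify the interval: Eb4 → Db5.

minor 7th

E to D spans seven letter names (E-F-G-A-B-C-D): a seventh.
A major seventh would be 11 semitones, but Eb4 to Db5 is 10 — one semitone narrower, making it a minor seventh.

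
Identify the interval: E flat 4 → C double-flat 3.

Descending from Eb4 to Cbb3 is the same interval as ascending Cbb3 to Eb4.
C to E spans three letter names (C-D-E), plus an octave — that makes it a tenth of some quality.
The major tenth is 16 semitones; here we have 17, one semitone wider: augmented.
(Equivalently, a compound augmented third: an augmented third plus an octave.)

augmented tenth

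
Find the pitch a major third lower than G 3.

Counting three letter names down from G lands on E.
A major third is 4 semitones; 4 semitones down from G3 gives Eb3.

E flat 3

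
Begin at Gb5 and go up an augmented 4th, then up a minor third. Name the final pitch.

Eb6

An augmented fourth up from Gb5 is C6.
C6 up a minor third → Eb6 (3 semitones).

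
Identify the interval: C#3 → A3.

C to A spans six letter names (C-D-E-F-G-A), so the interval is some kind of sixth.
A major sixth would be 9 semitones, but C#3 to A3 is 8 — one semitone narrower, making it a minor sixth.

m6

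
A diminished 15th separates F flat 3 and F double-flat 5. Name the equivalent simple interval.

Each octave removed subtracts seven from the number: 15 − 7 = 8.
That makes a diminished fifteenth a compound diminished octave — an octave plus a diminished octave.

d8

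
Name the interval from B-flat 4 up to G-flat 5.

B to G spans six letter names (B-C-D-E-F-G), so the interval is some kind of sixth.
At 8 semitones, Bb4→Gb5 falls one short of a major sixth: minor.

minor 6th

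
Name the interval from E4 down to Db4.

Descending from E4 to Db4 is the same interval as ascending Db4 to E4.
D to E spans two letter names (D-E), so the interval is some kind of second.
Db4 to E4 spans 3 semitones — one semitone wider than the major second (2) — giving an augmented second.

augmented 2nd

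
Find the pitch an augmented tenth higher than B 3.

Three letters up from B (plus an octave) reaches D.
An augmented tenth spans 17 semitones, so from B3 the target pitch is D##5.

D-double-sharp 5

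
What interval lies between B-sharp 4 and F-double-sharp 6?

perfect 12th

B to F spans five letter names (B-C-D-E-F), plus an octave — that makes it a twelfth of some quality.
The perfect twelfth spans 19 semitones, and B#4 to F##6 is exactly 19 semitones — so this is a perfect twelfth.
(Equivalently, a compound perfect fifth: a perfect fifth plus an octave.)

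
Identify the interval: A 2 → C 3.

A to C spans three letter names (A-B-C) — that makes it a third of some quality.
A2 to C3 is 3 semitones, a half step short of the major third (4), so this is minor.

minor third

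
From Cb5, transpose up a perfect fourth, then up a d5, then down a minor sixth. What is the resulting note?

Ebb5

A perfect fourth up from Cb5 is Fb5.
A diminished fifth up from Fb5 is Cbb6.
Down a minor sixth from Cbb6: Ebb5 (8 semitones down).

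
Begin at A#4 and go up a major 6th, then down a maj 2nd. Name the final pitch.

A#4 up a major sixth → F##5 (9 semitones).
F##5 down a major second → E#5 (2 semitones).

E#5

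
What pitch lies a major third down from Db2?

Bbb1

Three letter names down from D: B.
Moving 4 semitones down from Db2 (the size of a major third) reaches Bbb1.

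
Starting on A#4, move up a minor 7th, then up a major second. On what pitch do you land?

A#5

A minor seventh up from A#4 is G#5.
G#5 up a major second → A#5 (2 semitones).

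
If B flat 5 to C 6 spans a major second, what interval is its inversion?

minor 7th

Interval numbers invert to sum to nine: 2 + 7 = 9, so a second inverts to a seventh.
The quality also flips — major becomes minor — giving a minor seventh.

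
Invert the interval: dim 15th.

First reduce the compound diminished fifteenth to its simple form, a diminished octave.
Interval numbers invert to sum to nine: 8 + 1 = 9, so an octave inverts to a unison.
Quality inverts too: diminished becomes augmented. That makes the inversion an augmented unison.

augmented 1st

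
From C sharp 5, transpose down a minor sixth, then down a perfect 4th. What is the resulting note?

B sharp 3

A minor sixth down from C#5 is E#4.
A perfect fourth down from E#4 is B#3.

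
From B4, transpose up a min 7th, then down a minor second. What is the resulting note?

A minor seventh up from B4 is A5.
A5 down a minor second → G#5 (1 semitone).

G#5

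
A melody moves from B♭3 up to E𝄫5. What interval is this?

d11

B to E spans four letter names (B-C-D-E), plus an octave, so the interval is some kind of eleventh.
Bb3 to Ebb5 spans 16 semitones — one semitone narrower than the perfect eleventh (17) — giving a diminished eleventh.
(Equivalently, a compound diminished fourth: a diminished fourth plus an octave.)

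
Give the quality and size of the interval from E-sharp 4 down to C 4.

augmented 3rd

Descending from E#4 to C4 is the same interval as ascending C4 to E#4.
C to E spans three letter names (C-D-E): a third.
The major third is 4 semitones; here we have 5, one semitone wider: augmented.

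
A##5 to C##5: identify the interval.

Descending from A##5 to C##5 is the same interval as ascending C##5 to A##5.
C to A spans six letter names (C-D-E-F-G-A) — that makes it a sixth of some quality.
C##5 to A##5 is 9 semitones, matching the major sixth exactly, so the quality is major.

major sixth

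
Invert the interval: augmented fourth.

diminished fifth

The rule of nine gives the new number: 9 − 4 = 5, so a fourth becomes a fifth.
Quality inverts too: augmented becomes diminished. That makes the inversion a diminished fifth.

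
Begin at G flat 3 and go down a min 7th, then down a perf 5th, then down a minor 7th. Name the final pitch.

E flat 1

Down a minor seventh from Gb3: Ab2 (10 semitones down).
Ab2 down a perfect fifth → Db2 (7 semitones).
Down a minor seventh from Db2: Eb1 (10 semitones down).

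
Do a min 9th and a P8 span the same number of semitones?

No

A minor ninth spans 13 semitones; a perfect octave spans 12 semitones. They differ by 1.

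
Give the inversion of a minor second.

Interval numbers invert to sum to nine: 2 + 7 = 9, so a second inverts to a seventh.
The quality also flips — minor becomes major — giving a major seventh.

major 7th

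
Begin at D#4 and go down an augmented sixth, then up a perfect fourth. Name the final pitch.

Bb3

Down an augmented sixth from D#4: F3 (10 semitones down).
A perfect fourth up from F3 is Bb3.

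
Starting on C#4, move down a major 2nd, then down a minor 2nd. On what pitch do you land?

A#3

Down a major second from C#4: B3 (2 semitones down).
B3 down a minor second → A#3 (1 semitone).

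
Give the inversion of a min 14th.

First reduce the compound minor fourteenth to its simple form, a minor seventh.
The rule of nine gives the new number: 9 − 7 = 2, so a seventh becomes a second.
The quality also flips — minor becomes major — giving a major second.

major 2nd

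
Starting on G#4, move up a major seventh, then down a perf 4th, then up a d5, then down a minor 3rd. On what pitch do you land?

E#5

A major seventh up from G#4 is F##5.
F##5 down a perfect fourth → C##5 (5 semitones).
Up a diminished fifth from C##5: G#5 (6 semitones up).
A minor third down from G#5 is E#5.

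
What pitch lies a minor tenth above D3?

Counting three letter names plus an octave up from D lands on F.
A minor tenth is 15 semitones; 15 semitones up from D3 gives F4.

F4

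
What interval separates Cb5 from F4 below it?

Descending from Cb5 to F4 is the same interval as ascending F4 to Cb5.
F to C spans five letter names (F-G-A-B-C): a fifth.
The perfect fifth is 7 semitones; here we have 6, one semitone narrower: diminished.

diminished fifth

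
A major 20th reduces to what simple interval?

major 6th

Each octave removed subtracts seven from the number: 20 − 14 = 6.
That makes a major twentieth a compound major sixth — 2 octaves plus a major sixth.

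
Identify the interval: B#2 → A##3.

B to A spans seven letter names (B-C-D-E-F-G-A): a seventh.
Counting semitones, B#2→A##3 is 11, which is the major seventh.

M7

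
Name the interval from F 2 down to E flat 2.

M2

Descending from F2 to Eb2 is the same interval as ascending Eb2 to F2.
E to F spans two letter names (E-F) — that makes it a second of some quality.
The major second spans 2 semitones, and Eb2 to F2 is exactly 2 semitones — so this is a major second.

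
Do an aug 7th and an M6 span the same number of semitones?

No

An augmented seventh is 12 semitones but a major sixth is 9 semitones — different sizes.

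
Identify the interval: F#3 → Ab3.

diminished third

F to A spans three letter names (F-G-A), so the interval is some kind of third.
F#3 to Ab3 spans 2 semitones — two semitones narrower than the major third (4) — giving a diminished third.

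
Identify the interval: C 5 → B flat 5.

C to B spans seven letter names (C-D-E-F-G-A-B) — that makes it a seventh of some quality.
At 10 semitones, C5→Bb5 falls one short of a major seventh: minor.

minor 7th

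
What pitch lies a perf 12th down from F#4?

Five letters down from F (plus an octave) reaches B.
A perfect twelfth spans 19 semitones, so from F#4 the target pitch is B2.

B2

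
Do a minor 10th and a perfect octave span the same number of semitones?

No

A minor tenth spans 15 semitones; a perfect octave spans 12 semitones. They differ by 3.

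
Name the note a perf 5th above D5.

A5

Five letter names up from D: A.
Moving 7 semitones up from D5 (the size of a perfect fifth) reaches A5.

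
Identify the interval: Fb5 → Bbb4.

P5

Descending from Fb5 to Bbb4 is the same interval as ascending Bbb4 to Fb5.
B to F spans five letter names (B-C-D-E-F), so the interval is some kind of fifth.
The perfect fifth spans 7 semitones, and Bbb4 to Fb5 is exactly 7 semitones — so this is a perfect fifth.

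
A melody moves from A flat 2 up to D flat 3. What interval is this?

perfect 4th

A to D spans four letter names (A-B-C-D): a fourth.
Counting semitones, Ab2→Db3 is 5, which is the perfect fourth.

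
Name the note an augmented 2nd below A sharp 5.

Two letter names down from A: G.
An augmented second spans 3 semitones, so from A#5 the target pitch is G5.

G 5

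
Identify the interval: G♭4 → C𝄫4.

augmented fifth

Descending from Gb4 to Cbb4 is the same interval as ascending Cbb4 to Gb4.
C to G spans five letter names (C-D-E-F-G), so the interval is some kind of fifth.
A perfect fifth would be 7 semitones; Cbb4 to Gb4 is 8, one semitone wider, so the interval is augmented.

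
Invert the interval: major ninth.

minor seventh

First reduce the compound major ninth to its simple form, a major second.
Interval numbers invert to sum to nine: 2 + 7 = 9, so a second inverts to a seventh.
Quality inverts too: major becomes minor. That makes the inversion a minor seventh.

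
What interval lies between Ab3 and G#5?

augmented fourteenth

A to G spans seven letter names (A-B-C-D-E-F-G), plus an octave — that makes it a fourteenth of some quality.
The major fourteenth is 23 semitones; here we have 24, one semitone wider: augmented.
(Equivalently, a compound augmented seventh: an augmented seventh plus an octave.)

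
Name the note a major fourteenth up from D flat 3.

C 5

Seven letters up from D (plus an octave) reaches C.
A major fourteenth spans 23 semitones, so from Db3 the target pitch is C5.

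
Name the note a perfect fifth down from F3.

Five letter names down from F: B.
Moving 7 semitones down from F3 (the size of a perfect fifth) reaches Bb2.

Bb2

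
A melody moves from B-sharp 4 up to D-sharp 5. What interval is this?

B to D spans three letter names (B-C-D) — that makes it a third of some quality.
At 3 semitones, B#4→D#5 falls one short of a major third: minor.

minor 3rd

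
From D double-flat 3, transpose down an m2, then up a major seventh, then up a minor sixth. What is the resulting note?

G flat 4

Down a minor second from Dbb3: Cb3 (1 semitone down).
Up a major seventh from Cb3: Bb3 (11 semitones up).
Up a minor sixth from Bb3: Gb4 (8 semitones up).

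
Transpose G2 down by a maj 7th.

Ab1

Counting seven letter names down from G lands on A.
A major seventh spans 11 semitones, so from G2 the target pitch is Ab1.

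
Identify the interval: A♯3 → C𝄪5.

A to C spans three letter names (A-B-C), plus an octave, so the interval is some kind of tenth.
The major tenth spans 16 semitones, and A#3 to C##5 is exactly 16 semitones — so this is a major tenth.
(Equivalently, a compound major third: a major third plus an octave.)

major 10th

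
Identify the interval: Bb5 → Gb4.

Descending from Bb5 to Gb4 is the same interval as ascending Gb4 to Bb5.
G to B spans three letter names (G-A-B), plus an octave — that makes it a tenth of some quality.
The major tenth spans 16 semitones, and Gb4 to Bb5 is exactly 16 semitones — so this is a major tenth.
(Equivalently, a compound major third: a major third plus an octave.)

major tenth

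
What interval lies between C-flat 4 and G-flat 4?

C to G spans five letter names (C-D-E-F-G) — that makes it a fifth of some quality.
Cb4 to Gb4 is 7 semitones, matching the perfect fifth exactly, so the quality is perfect.

perfect 5th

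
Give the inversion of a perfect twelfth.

perfect fourth

First reduce the compound perfect twelfth to its simple form, a perfect fifth.
Inverted interval numbers add to nine, so a fifth pairs with a fourth (5 + 4 = 9).
And perfect stays perfect under inversion, so we get a perfect fourth.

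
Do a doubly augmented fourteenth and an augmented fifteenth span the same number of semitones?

A doubly augmented fourteenth = 25 semitones = an augmented fifteenth; enharmonically equal.

Yes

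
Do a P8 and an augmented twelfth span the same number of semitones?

No

12 semitones (perfect octave) vs 20 semitones (augmented twelfth): not equal.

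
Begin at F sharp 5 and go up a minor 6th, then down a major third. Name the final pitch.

B flat 5

Up a minor sixth from F#5: D6 (8 semitones up).
Down a major third from D6: Bb5 (4 semitones down).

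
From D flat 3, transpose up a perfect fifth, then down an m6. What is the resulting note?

Up a perfect fifth from Db3: Ab3 (7 semitones up).
Down a minor sixth from Ab3: C3 (8 semitones down).

C 3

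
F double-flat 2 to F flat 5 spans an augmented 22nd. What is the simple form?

augmented octave

Each octave removed subtracts seven from the number: 22 − 14 = 8.
That makes an augmented twenty-second a compound augmented octave — 2 octaves plus an augmented octave.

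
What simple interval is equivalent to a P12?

Subtracting seven from the interval number removes an octave: 12 − 7 = 5.
So a perfect twelfth is an octave plus a perfect fifth. The quality is unchanged.

perfect 5th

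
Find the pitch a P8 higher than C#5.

The letter stays C (same as the start), shifted an octave up.
A perfect octave spans 12 semitones, so from C#5 the target pitch is C#6.

C#6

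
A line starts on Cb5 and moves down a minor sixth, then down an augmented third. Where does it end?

A minor sixth down from Cb5 is Eb4.
Down an augmented third from Eb4: Cbb4 (5 semitones down).

Cbb4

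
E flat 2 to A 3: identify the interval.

augmented eleventh

E to A spans four letter names (E-F-G-A), plus an octave, so the interval is some kind of eleventh.
Eb2 to A3 spans 18 semitones — one semitone wider than the perfect eleventh (17) — giving an augmented eleventh.
(Equivalently, a compound augmented fourth: an augmented fourth plus an octave.)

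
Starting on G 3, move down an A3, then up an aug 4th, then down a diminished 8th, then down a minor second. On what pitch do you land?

G3 down an augmented third → Ebb3 (5 semitones).
Up an augmented fourth from Ebb3: Ab3 (6 semitones up).
Down a diminished octave from Ab3: A2 (11 semitones down).
Down a minor second from A2: G#2 (1 semitone down).

G sharp 2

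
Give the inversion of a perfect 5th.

perfect fourth

Interval numbers invert to sum to nine: 5 + 4 = 9, so a fifth inverts to a fourth.
The quality also flips — perfect stays perfect — giving a perfect fourth.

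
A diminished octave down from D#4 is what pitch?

An octave keeps the letter name D, an octave down from D.
A diminished octave is 11 semitones; 11 semitones down from D#4 gives D##3.

D##3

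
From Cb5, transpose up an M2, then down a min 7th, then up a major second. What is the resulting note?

A major second up from Cb5 is Db5.
Db5 down a minor seventh → Eb4 (10 semitones).
A major second up from Eb4 is F4.

F4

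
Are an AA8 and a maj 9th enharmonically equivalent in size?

Yes

A doubly augmented octave spans 14 semitones, and a major ninth also spans 14 semitones — they're enharmonic.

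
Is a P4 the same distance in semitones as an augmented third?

Yes

A perfect fourth spans 5 semitones, and an augmented third also spans 5 semitones — they're enharmonic.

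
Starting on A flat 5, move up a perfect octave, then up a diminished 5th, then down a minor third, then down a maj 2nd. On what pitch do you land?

B double-flat 6

A perfect octave up from Ab5 is Ab6.
A diminished fifth up from Ab6 is Ebb7.
Ebb7 down a minor third → Cb7 (3 semitones).
Cb7 down a major second → Bbb6 (2 semitones).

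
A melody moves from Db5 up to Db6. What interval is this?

P8

D to D is the same letter name, plus an octave: an octave.
Counting semitones, Db5→Db6 is 12, which is the perfect octave.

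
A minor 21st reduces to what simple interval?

Each octave removed subtracts seven from the number: 21 − 14 = 7.
That makes a minor twenty-first a compound minor seventh — 2 octaves plus a minor seventh.

m7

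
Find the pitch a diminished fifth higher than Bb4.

Fb5

Five letter names up from B: F.
A diminished fifth is 6 semitones; 6 semitones up from Bb4 gives Fb5.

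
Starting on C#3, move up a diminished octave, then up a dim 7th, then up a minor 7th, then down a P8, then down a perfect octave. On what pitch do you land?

Up a diminished octave from C#3: C4 (11 semitones up).
C4 up a diminished seventh → Bbb4 (9 semitones).
Bbb4 up a minor seventh → Abb5 (10 semitones).
Down a perfect octave from Abb5: Abb4 (12 semitones down).
Down a perfect octave from Abb4: Abb3 (12 semitones down).

Abb3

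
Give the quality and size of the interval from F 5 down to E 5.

Descending from F5 to E5 is the same interval as ascending E5 to F5.
E to F spans two letter names (E-F), so the interval is some kind of second.
At 1 semitone, E5→F5 falls one short of a major second: minor.

minor 2nd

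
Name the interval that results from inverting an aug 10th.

First reduce the compound augmented tenth to its simple form, an augmented third.
Inverted interval numbers add to nine, so a third pairs with a sixth (3 + 6 = 9).
And augmented becomes diminished under inversion, so we get a diminished sixth.

diminished 6th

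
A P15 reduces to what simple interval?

Subtracting seven from the interval number removes an octave: 15 − 7 = 8.
Quality carries through unchanged, so the simple form is a perfect octave.

perfect 8th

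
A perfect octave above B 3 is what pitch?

For an octave the letter name doesn't change: still B, an octave up.
A perfect octave spans 12 semitones, so from B3 the target pitch is B4.

B 4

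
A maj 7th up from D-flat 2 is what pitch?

C 3

Counting seven letter names up from D lands on C.
A major seventh is 11 semitones; 11 semitones up from Db2 gives C3.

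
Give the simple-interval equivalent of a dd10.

Take out an octave (7 from the number): 10 − 7 = 3.
That makes a doubly diminished tenth a compound doubly diminished third — an octave plus a doubly diminished third.

doubly diminished 3rd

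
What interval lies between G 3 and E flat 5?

G to E spans six letter names (G-A-B-C-D-E), plus an octave: a thirteenth.
G3 to Eb5 is 20 semitones, a half step short of the major thirteenth (21), so this is minor.
(Equivalently, a compound minor sixth: a minor sixth plus an octave.)

m13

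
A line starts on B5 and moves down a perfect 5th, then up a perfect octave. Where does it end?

E6

B5 down a perfect fifth → E5 (7 semitones).
Up a perfect octave from E5: E6 (12 semitones up).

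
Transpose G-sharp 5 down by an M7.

The seventh takes the letter from G down to A.
A major seventh spans 11 semitones, so from G#5 the target pitch is A4.

A 4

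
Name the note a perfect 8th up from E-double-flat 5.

For an octave the letter name doesn't change: still E, an octave up.
A perfect octave spans 12 semitones, so from Ebb5 the target pitch is Ebb6.

E-double-flat 6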